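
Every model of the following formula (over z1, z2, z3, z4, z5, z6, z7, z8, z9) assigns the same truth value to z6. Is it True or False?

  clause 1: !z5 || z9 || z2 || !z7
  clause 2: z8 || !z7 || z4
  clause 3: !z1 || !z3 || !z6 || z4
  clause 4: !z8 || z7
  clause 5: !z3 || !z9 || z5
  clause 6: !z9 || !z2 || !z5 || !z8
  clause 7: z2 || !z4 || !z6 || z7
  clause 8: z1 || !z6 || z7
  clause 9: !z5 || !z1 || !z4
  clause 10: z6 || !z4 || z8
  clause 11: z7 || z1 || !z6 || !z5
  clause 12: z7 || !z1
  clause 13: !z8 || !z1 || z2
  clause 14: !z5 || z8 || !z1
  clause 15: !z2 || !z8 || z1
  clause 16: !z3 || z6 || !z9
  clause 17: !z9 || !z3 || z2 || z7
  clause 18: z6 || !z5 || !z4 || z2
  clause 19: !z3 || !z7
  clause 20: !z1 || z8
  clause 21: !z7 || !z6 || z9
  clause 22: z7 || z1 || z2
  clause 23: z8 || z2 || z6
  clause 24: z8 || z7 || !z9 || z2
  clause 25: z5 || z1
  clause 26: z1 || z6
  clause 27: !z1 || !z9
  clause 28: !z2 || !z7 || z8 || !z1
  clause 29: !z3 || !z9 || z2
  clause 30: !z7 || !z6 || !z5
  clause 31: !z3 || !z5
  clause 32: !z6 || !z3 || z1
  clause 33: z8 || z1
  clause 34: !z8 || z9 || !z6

Suppose z6 = true.
Case z8 = false:
(!z1) alone gives z1 = false.
That conflicts with the unit clause (z1).
That branch fails; take z8 = true instead.
(z7) alone gives z7 = true.
(!z3) alone gives z3 = false.
(z9) alone gives z9 = true.
(!z1) alone gives z1 = false.
(!z2) alone gives z2 = false.
(z5) alone gives z5 = true.
That conflicts with the unit clause (!z5).
Neither z8 = true nor z8 = false works.
So every satisfying assignment has z6 = False.

False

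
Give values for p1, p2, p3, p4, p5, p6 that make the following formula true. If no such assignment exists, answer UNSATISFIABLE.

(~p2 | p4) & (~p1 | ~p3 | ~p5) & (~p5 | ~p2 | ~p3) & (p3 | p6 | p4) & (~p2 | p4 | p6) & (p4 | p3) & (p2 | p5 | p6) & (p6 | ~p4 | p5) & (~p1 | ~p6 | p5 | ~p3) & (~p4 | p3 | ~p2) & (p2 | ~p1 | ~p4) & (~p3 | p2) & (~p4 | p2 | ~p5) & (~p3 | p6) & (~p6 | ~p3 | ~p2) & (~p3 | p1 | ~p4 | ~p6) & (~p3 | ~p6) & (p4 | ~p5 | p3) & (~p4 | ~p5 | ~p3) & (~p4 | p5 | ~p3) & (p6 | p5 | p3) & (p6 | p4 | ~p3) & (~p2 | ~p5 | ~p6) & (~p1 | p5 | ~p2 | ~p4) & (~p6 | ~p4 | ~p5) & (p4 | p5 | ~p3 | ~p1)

p1 ↦ 0,  p2 ↦ 0,  p3 ↦ 0,  p4 ↦ 1,  p5 ↦ 0,  p6 ↦ 1

Try p2 = 0.
Unit clause (~p3) forces p3 = 0.
Unit clause (p4) forces p4 = 1.
Unit clause (~p1) forces p1 = 0.
Unit clause (~p5) forces p5 = 0.
Unit clause (p6) forces p6 = 1.
All clauses are satisfied.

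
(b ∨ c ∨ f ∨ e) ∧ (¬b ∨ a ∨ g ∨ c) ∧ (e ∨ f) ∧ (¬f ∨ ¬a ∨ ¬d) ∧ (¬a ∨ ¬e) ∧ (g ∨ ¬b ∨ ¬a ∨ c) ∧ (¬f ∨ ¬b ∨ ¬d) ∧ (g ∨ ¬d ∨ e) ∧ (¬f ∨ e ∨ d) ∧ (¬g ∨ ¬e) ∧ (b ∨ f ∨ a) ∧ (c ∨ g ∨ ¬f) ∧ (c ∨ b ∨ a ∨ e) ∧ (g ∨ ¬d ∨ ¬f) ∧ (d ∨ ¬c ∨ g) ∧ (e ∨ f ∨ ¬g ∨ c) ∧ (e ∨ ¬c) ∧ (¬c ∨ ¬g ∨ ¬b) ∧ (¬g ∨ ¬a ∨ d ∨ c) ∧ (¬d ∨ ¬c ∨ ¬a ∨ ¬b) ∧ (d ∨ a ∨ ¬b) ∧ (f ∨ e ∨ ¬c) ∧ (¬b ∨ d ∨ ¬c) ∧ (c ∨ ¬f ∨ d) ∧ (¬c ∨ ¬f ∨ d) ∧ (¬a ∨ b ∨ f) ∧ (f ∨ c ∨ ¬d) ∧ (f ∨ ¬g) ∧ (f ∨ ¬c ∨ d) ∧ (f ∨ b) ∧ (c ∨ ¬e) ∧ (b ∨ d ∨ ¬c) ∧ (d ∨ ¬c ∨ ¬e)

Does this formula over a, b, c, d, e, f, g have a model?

Yes

Case e = True:
Unit clause (¬a) forces a = False.
Unit clause (¬g) forces g = False.
Unit clause (c) forces c = True.
Unit clause (d) forces d = True.
Unit clause (¬f) forces f = False.
Unit clause (b) forces b = True.
All clauses are satisfied.
A satisfying assignment: a: False, b: True, c: True, d: True, e: True, f: False, g: False.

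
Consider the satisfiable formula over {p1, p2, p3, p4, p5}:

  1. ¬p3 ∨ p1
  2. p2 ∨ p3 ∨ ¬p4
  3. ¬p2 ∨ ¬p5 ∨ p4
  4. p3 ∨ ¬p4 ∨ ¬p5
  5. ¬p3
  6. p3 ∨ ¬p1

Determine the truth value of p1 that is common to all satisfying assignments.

Suppose p1 = True.
(¬p3) alone gives p3 = False.
Now (p3) is unsatisfied and unit — conflict.
So every satisfying assignment has p1 = False.

False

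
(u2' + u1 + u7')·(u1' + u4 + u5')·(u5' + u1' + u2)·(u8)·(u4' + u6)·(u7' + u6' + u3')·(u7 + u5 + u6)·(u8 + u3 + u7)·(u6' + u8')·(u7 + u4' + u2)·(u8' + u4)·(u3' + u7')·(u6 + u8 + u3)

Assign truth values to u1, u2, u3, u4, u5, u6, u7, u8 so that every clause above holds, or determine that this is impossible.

(u8) alone gives u8 = 1.
(u6') alone gives u6 = 0.
(u4') alone gives u4 = 0.
Now (u4) is unsatisfied and unit — conflict.

UNSATISFIABLE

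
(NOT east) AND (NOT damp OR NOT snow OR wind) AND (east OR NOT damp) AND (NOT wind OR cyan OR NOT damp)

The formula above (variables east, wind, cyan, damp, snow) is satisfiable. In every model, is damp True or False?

Suppose damp = true.
From the singleton clause (NOT east), east = false.
That conflicts with the unit clause (east).
So every satisfying assignment has damp = False.

False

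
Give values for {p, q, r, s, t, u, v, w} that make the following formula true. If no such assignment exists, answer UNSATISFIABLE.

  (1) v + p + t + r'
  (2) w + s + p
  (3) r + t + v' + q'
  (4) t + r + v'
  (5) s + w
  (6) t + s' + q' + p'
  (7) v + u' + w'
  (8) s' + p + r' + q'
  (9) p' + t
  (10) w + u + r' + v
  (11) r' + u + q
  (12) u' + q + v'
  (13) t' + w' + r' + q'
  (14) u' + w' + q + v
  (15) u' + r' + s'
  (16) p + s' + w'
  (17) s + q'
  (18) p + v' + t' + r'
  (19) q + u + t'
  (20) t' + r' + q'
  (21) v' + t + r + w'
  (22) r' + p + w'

p=0; q=1; r=0; s=1; t=0; u=1; v=0; w=0

Try s = 1.
Try p = 0.
(w') alone gives w = 0.
Try r = 0.
Try t = 0.
(v') alone gives v = 0.
No clause remains; q, u are free.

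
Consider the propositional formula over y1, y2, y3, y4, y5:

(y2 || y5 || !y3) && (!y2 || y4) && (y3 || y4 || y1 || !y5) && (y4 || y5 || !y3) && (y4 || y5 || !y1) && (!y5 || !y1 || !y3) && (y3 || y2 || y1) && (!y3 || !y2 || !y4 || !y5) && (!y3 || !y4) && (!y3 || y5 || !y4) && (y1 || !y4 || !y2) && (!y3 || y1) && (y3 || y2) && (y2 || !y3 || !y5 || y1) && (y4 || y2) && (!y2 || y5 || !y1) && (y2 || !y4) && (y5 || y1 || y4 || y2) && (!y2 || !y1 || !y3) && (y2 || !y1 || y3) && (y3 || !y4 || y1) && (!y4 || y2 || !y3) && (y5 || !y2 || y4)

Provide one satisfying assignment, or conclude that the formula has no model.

y1=true, y2=true, y3=false, y4=true, y5=true

Try y2 = true.
The clause (y4) is unit, so y4 = true.
The clause (!y3) is unit, so y3 = false.
The clause (y1) is unit, so y1 = true.
The clause (y5) is unit, so y5 = true.
All clauses are satisfied.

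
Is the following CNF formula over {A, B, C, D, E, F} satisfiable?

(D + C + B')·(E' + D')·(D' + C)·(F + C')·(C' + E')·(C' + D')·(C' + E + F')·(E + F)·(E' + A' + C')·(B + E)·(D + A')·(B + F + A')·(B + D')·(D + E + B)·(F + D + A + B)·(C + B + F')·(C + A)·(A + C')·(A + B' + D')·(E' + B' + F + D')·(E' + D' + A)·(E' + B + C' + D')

Try E = 0.
(F) alone gives F = 1.
(C') alone gives C = 0.
(D') alone gives D = 0.
(B') alone gives B = 0.
But (B) is also a unit clause — contradiction.
Backtrack on E: now try E = 1.
(D') alone gives D = 0.
(C') alone gives C = 0.
(B') alone gives B = 0.
(A') alone gives A = 0.
But (A) is also a unit clause — contradiction.
Either choice for E ends in contradiction.
No assignment satisfies every clause.

No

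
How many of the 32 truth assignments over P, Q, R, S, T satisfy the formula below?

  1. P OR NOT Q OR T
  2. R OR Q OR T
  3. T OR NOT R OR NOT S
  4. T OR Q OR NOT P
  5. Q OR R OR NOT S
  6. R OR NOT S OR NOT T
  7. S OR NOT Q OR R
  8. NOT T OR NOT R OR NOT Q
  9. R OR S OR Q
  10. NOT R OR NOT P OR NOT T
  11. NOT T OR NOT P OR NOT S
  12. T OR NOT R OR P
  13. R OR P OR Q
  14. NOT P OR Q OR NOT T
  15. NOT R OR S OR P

There are 2^5 = 32 truth assignments over (P, Q, R, S, T).
Split on Q. With Q = true, the clauses containing Q are satisfied and NOT Q drops from the rest; 2 of the 2^4 = 16 assignments to the other variables satisfy what remains.
With Q = false, by the same count on the reduced clause set, 1 assignment works.
Total: 2 + 1 = 3.

3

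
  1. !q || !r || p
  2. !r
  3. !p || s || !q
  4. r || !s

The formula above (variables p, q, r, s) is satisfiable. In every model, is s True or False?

False

Suppose s = true.
The clause (!r) is unit, so r = false.
Now (r) is unsatisfied and unit — conflict.
So every satisfying assignment has s = False.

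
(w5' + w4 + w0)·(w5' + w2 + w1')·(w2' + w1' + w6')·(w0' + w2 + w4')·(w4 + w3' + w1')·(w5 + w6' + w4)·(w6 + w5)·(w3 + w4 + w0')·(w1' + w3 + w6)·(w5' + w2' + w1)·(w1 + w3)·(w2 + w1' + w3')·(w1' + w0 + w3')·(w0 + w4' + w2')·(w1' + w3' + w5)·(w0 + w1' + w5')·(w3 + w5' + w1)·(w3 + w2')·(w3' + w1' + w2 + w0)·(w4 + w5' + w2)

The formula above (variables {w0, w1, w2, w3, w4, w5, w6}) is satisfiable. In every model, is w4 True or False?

Suppose w4 = 0.
Case w5 = 0:
(w6') alone gives w6 = 0.
That conflicts with the unit clause (w6).
Undo w5 and try w5 = 1.
(w0) alone gives w0 = 1.
(w3) alone gives w3 = 1.
(w1') alone gives w1 = 0.
(w2') alone gives w2 = 0.
That conflicts with the unit clause (w2).
Neither w5 = 1 nor w5 = 0 works.
So every satisfying assignment has w4 = True.

True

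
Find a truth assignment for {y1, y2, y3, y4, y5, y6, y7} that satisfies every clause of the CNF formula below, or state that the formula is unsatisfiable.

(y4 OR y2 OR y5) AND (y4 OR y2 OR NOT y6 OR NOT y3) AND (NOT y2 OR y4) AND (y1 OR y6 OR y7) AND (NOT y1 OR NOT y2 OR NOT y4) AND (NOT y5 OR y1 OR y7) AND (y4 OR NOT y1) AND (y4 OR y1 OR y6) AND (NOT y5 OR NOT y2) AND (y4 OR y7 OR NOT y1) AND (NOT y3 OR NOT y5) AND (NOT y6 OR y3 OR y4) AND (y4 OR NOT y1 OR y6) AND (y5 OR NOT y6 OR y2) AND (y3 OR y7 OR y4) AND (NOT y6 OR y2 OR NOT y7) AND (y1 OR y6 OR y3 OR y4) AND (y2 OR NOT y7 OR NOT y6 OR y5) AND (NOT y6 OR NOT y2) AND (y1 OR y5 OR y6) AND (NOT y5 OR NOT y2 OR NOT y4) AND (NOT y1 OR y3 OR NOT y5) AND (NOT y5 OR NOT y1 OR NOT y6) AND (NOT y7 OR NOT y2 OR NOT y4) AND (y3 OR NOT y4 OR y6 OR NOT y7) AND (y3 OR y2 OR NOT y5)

Try y2 = false.
Try y4 = true.
Try y3 = true.
From the singleton clause (NOT y5), y5 = false.
From the singleton clause (NOT y6), y6 = false.
From the singleton clause (y1), y1 = true.
Every clause is now satisfied; y7 is unconstrained.

y1=true,  y2=false,  y3=true,  y4=true,  y5=false,  y6=false,  y7=true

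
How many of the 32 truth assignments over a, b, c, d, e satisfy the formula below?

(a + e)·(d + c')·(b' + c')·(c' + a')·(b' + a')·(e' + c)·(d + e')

3

There are 2^5 = 32 truth assignments over (a, b, c, d, e).
Split on b. With b = 1, the clauses containing b are satisfied and b' drops from the rest; 0 of the 2^4 = 16 assignments to the other variables satisfy what remains.
With b = 0, by the same count on the reduced clause set, 3 assignments work.
(One model: a=F, b=F, c=T, d=T, e=T.)
Total: 0 + 3 = 3.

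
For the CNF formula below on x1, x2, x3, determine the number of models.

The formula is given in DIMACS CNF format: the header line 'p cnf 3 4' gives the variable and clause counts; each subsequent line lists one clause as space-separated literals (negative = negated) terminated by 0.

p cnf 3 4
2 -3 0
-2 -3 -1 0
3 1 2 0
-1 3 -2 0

There are 2^3 = 8 truth assignments over (x1, x2, x3).
Split on x1. With x1 = True, the clauses containing x1 are satisfied and ¬x1 drops from the rest; 1 of the 2^2 = 4 assignments to the other variables satisfy what remains.
With x1 = False, by the same count on the reduced clause set, 2 assignments work.
(One model: x1=F, x2=T, x3=F.)
Total: 1 + 2 = 3.

3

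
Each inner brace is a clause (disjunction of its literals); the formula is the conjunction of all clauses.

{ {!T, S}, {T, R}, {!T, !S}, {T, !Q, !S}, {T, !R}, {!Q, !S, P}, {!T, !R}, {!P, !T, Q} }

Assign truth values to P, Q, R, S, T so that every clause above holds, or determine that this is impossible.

Try T = false.
(R) alone gives R = true.
That conflicts with the unit clause (!R).
Undo T and try T = true.
(S) alone gives S = true.
That conflicts with the unit clause (!S).
Either choice for T ends in contradiction.

UNSATISFIABLE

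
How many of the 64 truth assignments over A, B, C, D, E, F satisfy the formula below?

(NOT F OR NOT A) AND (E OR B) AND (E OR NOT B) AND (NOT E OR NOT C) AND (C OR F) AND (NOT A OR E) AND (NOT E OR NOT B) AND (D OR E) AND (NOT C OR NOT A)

There are 2^6 = 64 truth assignments over (A, B, C, D, E, F).
Split on E. With E = true, the clauses containing E are satisfied and NOT E drops from the rest; 2 of the 2^5 = 32 assignments to the other variables satisfy what remains.
With E = false, by the same count on the reduced clause set, 0 assignments work.
(One model: A=F, B=F, C=F, D=F, E=T, F=T.)
Total: 2 + 0 = 2.

2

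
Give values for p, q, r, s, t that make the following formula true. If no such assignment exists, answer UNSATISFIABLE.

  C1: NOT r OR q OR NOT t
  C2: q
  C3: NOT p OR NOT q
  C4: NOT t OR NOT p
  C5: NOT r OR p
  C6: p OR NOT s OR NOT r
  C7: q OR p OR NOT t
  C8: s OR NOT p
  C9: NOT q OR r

Unit clause (q) forces q = true.
Unit clause (NOT p) forces p = false.
Unit clause (NOT r) forces r = false.
That conflicts with the unit clause (r).

UNSATISFIABLE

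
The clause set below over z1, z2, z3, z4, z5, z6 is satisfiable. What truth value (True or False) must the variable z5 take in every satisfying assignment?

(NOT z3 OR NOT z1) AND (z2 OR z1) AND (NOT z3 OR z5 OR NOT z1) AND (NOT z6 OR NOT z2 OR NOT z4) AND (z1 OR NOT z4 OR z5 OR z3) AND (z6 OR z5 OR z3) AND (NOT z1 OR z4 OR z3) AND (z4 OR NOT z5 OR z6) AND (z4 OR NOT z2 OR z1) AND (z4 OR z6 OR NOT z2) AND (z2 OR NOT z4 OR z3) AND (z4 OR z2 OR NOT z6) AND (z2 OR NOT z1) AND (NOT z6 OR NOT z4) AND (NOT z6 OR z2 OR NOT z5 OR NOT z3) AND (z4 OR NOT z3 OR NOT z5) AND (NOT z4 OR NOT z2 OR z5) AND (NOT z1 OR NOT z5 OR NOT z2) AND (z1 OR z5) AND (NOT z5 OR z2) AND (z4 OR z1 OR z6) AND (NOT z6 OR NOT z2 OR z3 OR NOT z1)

Suppose z5 = false.
From the singleton clause (z1), z1 = true.
From the singleton clause (NOT z3), z3 = false.
From the singleton clause (z6), z6 = true.
From the singleton clause (z4), z4 = true.
But (NOT z4) is also a unit clause — contradiction.
So every satisfying assignment has z5 = True.

True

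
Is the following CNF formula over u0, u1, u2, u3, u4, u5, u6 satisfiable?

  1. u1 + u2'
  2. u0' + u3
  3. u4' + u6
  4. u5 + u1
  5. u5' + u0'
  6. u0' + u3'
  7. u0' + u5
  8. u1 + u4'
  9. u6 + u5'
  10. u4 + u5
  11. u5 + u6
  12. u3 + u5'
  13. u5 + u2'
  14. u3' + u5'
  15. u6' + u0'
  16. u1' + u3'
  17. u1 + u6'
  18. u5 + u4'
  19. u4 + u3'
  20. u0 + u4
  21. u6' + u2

Suppose u1 = 1.
The clause (u3') is unit, so u3 = 0.
The clause (u0') is unit, so u0 = 0.
The clause (u5') is unit, so u5 = 0.
The clause (u4) is unit, so u4 = 1.
That conflicts with the unit clause (u4').
Undo u1 and try u1 = 0.
The clause (u2') is unit, so u2 = 0.
The clause (u5) is unit, so u5 = 1.
The clause (u0') is unit, so u0 = 0.
The clause (u4') is unit, so u4 = 0.
That conflicts with the unit clause (u4).
Both values of u1 lead to a conflict.
No assignment satisfies every clause.

No, unsatisfiable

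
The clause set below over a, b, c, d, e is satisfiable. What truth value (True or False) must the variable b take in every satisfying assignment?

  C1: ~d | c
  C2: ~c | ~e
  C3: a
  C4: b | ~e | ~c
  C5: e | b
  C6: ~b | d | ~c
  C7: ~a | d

Suppose b = 0.
The clause (a) is unit, so a = 1.
The clause (e) is unit, so e = 1.
The clause (~c) is unit, so c = 0.
The clause (~d) is unit, so d = 0.
That conflicts with the unit clause (d).
So every satisfying assignment has b = True.

True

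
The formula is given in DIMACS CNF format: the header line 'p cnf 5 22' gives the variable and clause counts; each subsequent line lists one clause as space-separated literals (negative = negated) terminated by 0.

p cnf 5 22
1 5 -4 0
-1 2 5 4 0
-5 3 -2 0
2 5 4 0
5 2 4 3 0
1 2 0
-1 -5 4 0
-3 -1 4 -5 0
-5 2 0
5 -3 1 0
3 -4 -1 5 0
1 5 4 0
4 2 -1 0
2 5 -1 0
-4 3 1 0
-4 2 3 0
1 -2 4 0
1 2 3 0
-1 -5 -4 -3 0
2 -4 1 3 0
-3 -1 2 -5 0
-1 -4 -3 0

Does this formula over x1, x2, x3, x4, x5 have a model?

Yes, satisfiable

Branch on x1: set x1 = False.
(x2) alone gives x2 = True.
(x4) alone gives x4 = True.
(x5) alone gives x5 = True.
(x3) alone gives x3 = True.
All clauses are satisfied.
A satisfying assignment: x1: False,  x2: True,  x3: True,  x4: True,  x5: True.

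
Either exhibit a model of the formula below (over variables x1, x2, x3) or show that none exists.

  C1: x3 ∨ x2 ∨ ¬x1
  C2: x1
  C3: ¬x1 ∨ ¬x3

x1: True, x2: True, x3: False

The clause (x1) is unit, so x1 = True.
The clause (¬x3) is unit, so x3 = False.
The clause (x2) is unit, so x2 = True.
Every clause now holds.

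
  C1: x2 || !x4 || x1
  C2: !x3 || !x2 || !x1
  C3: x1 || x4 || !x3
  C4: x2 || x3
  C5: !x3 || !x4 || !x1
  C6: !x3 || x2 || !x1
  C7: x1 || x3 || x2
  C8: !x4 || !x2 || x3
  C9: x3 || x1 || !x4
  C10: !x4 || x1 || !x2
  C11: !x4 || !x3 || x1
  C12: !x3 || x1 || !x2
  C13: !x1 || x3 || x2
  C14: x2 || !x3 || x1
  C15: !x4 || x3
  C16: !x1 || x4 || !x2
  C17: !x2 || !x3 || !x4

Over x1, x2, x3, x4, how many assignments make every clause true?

There are 2^4 = 16 truth assignments over (x1, x2, x3, x4).
Check each against the 17 clauses (columns in the order x1, x2, x3, x4):
  F F F F  ✗ fails (x2 || x3)
  F F F T  ✗ fails (x2 || !x4 || x1)
  F F T F  ✗ fails (x1 || x4 || !x3)
  F F T T  ✗ fails (x2 || !x4 || x1)
  F T F F  ✓ satisfies all
  F T F T  ✗ fails (!x4 || !x2 || x3)
  F T T F  ✗ fails (x1 || x4 || !x3)
  F T T T  ✗ fails (!x4 || x1 || !x2)
  T F F F  ✗ fails (x2 || x3)
  T F F T  ✗ fails (x2 || x3)
  T F T F  ✗ fails (!x3 || x2 || !x1)
  T F T T  ✗ fails (!x3 || !x4 || !x1)
  T T F F  ✗ fails (!x1 || x4 || !x2)
  T T F T  ✗ fails (!x4 || !x2 || x3)
  T T T F  ✗ fails (!x3 || !x2 || !x1)
  T T T T  ✗ fails (!x3 || !x2 || !x1)
1 of the 16 rows is a model.

1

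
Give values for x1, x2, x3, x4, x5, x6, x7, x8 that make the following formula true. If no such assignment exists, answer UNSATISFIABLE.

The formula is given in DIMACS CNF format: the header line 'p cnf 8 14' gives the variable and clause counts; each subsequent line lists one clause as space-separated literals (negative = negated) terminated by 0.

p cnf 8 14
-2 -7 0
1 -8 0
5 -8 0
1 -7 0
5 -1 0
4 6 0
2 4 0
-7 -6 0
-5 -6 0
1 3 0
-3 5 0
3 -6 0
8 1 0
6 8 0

Branch on x2: set x2 = False.
(x4) alone gives x4 = True.
Branch on x1: set x1 = True.
(x5) alone gives x5 = True.
(¬x6) alone gives x6 = False.
(x8) alone gives x8 = True.
Every clause is now satisfied; x3, x7 are unconstrained.

x1: True,  x2: False,  x3: False,  x4: True,  x5: True,  x6: False,  x7: True,  x8: True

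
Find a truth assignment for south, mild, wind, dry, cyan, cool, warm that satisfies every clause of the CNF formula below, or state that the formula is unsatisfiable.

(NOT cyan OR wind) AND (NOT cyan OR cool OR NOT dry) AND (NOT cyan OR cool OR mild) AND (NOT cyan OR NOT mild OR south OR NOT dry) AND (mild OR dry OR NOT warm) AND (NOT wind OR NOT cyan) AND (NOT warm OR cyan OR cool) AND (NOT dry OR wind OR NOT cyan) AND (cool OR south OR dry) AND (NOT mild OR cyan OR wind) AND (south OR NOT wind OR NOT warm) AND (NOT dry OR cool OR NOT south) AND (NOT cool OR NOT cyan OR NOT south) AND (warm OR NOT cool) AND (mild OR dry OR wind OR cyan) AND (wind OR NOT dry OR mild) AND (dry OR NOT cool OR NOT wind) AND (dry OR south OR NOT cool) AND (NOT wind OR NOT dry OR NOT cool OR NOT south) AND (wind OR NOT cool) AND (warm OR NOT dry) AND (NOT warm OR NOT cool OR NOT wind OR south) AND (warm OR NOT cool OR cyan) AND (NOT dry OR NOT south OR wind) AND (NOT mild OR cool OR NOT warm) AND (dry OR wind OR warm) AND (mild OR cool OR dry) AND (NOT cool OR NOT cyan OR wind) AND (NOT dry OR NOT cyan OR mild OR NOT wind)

Suppose cyan = false.
Suppose warm = false.
From the singleton clause (NOT cool), cool = false.
From the singleton clause (NOT dry), dry = false.
From the singleton clause (south), south = true.
From the singleton clause (wind), wind = true.
From the singleton clause (mild), mild = true.
All clauses are satisfied.

south=true; mild=true; wind=true; dry=false; cyan=false; cool=false; warm=false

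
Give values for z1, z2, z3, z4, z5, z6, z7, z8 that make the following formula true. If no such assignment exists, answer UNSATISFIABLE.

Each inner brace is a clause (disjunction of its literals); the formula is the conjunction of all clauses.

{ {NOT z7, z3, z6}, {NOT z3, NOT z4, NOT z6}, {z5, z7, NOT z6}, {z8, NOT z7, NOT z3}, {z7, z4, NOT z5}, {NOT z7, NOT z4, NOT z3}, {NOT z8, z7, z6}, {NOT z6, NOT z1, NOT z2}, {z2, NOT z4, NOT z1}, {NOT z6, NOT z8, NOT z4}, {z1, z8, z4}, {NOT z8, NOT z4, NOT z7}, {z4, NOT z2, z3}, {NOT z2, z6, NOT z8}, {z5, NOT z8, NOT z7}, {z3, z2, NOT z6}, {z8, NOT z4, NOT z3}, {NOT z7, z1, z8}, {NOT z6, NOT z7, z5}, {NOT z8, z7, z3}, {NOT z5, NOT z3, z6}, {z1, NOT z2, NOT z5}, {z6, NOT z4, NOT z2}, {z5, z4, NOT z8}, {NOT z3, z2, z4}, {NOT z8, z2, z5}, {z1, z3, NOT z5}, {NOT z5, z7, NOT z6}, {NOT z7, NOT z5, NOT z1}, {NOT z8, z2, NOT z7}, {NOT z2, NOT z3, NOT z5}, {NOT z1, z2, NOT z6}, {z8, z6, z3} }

Try z7 = false.
Try z5 = false.
Unit clause (NOT z6) forces z6 = false.
Unit clause (NOT z8) forces z8 = false.
Unit clause (z3) forces z3 = true.
Unit clause (NOT z4) forces z4 = false.
Unit clause (z1) forces z1 = true.
Unit clause (z2) forces z2 = true.
This assignment satisfies each clause.

z1 ↦ true,  z2 ↦ true,  z3 ↦ true,  z4 ↦ false,  z5 ↦ false,  z6 ↦ false,  z7 ↦ false,  z8 ↦ false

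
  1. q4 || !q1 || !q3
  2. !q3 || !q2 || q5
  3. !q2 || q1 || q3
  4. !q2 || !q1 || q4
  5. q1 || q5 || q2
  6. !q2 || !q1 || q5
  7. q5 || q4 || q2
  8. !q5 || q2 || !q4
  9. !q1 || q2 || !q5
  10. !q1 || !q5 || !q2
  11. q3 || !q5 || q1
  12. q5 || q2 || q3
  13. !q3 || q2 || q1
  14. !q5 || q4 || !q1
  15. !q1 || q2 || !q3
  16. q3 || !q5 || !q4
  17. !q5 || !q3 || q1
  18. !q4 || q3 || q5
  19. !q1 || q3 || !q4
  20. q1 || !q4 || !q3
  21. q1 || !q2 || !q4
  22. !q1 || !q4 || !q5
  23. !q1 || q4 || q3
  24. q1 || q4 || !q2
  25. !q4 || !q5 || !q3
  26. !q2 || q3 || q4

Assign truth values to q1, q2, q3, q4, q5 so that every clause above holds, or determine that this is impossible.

Case q4 = true:
Case q5 = false:
From the singleton clause (q3), q3 = true.
From the singleton clause (!q2), q2 = false.
From the singleton clause (q1), q1 = true.
Now (!q1) is unsatisfied and unit — conflict.
Undo q5 and try q5 = true.
From the singleton clause (q2), q2 = true.
From the singleton clause (!q1), q1 = false.
Now (q1) is unsatisfied and unit — conflict.
Neither q5 = true nor q5 = false works.
Undo q4 and try q4 = false.
Case q1 = false:
From the singleton clause (!q2), q2 = false.
From the singleton clause (q5), q5 = true.
From the singleton clause (q3), q3 = true.
Now (!q3) is unsatisfied and unit — conflict.
Undo q1 and try q1 = true.
From the singleton clause (!q3), q3 = false.
Now (q3) is unsatisfied and unit — conflict.
Neither q1 = true nor q1 = false works.
Neither q4 = true nor q4 = false works.

UNSATISFIABLE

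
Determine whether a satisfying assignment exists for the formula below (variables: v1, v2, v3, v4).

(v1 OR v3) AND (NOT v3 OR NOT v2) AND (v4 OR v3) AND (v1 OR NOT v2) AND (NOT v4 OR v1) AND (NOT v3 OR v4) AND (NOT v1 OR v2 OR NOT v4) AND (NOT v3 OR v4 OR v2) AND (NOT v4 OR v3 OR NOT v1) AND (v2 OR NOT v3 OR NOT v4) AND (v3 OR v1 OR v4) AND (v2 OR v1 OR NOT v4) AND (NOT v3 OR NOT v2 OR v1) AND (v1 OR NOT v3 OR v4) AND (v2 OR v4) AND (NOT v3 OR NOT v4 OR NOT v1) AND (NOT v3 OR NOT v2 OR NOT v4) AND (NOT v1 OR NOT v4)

No, unsatisfiable

Case v1 = true:
The clause (NOT v4) is unit, so v4 = false.
The clause (v3) is unit, so v3 = true.
That conflicts with the unit clause (NOT v3).
Backtrack on v1: now try v1 = false.
The clause (v3) is unit, so v3 = true.
The clause (NOT v2) is unit, so v2 = false.
The clause (NOT v4) is unit, so v4 = false.
That conflicts with the unit clause (v4).
Either choice for v1 ends in contradiction.
No assignment satisfies every clause.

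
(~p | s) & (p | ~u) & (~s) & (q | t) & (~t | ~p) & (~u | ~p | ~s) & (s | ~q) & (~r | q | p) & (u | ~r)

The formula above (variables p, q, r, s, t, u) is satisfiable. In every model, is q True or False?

False

Suppose q = 1.
Unit clause (~s) forces s = 0.
But (s) is also a unit clause — contradiction.
So every satisfying assignment has q = False.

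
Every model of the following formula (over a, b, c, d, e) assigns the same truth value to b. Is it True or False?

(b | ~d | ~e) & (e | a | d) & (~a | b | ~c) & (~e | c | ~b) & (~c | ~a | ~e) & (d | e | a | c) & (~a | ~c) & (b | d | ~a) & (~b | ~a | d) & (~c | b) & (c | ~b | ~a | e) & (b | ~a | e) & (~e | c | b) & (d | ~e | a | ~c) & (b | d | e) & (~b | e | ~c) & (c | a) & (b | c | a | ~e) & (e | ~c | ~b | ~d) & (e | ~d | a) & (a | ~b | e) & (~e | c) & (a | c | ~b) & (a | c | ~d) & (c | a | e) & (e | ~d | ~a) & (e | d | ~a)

Suppose b = 0.
The clause (~c) is unit, so c = 0.
The clause (~e) is unit, so e = 0.
The clause (~a) is unit, so a = 0.
Now (a) is unsatisfied and unit — conflict.
So every satisfying assignment has b = True.

True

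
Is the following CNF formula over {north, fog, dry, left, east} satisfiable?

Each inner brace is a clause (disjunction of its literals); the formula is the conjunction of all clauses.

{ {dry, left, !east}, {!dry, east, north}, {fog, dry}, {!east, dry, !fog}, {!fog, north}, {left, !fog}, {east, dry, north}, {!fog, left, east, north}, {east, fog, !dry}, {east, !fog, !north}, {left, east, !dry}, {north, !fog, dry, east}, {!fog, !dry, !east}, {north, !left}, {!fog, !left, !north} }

Yes

Case fog = false:
From the singleton clause (dry), dry = true.
From the singleton clause (east), east = true.
Case north = false:
From the singleton clause (!left), left = false.
Every clause now holds.
A satisfying assignment: north: false, fog: false, dry: true, left: false, east: true.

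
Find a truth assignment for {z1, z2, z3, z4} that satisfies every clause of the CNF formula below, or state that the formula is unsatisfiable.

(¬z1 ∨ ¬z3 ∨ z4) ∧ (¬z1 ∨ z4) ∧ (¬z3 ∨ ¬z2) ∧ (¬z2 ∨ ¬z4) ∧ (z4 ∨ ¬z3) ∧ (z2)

z1: False; z2: True; z3: False; z4: False

The clause (z2) is unit, so z2 = True.
The clause (¬z3) is unit, so z3 = False.
The clause (¬z4) is unit, so z4 = False.
The clause (¬z1) is unit, so z1 = False.
This assignment satisfies each clause.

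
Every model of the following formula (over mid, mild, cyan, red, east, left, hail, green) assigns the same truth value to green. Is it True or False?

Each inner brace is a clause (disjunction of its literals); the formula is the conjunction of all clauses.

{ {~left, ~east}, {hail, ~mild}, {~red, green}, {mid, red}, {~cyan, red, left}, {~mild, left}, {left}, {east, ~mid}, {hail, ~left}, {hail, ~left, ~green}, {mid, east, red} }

Suppose green = 0.
From the singleton clause (~red), red = 0.
From the singleton clause (mid), mid = 1.
From the singleton clause (left), left = 1.
From the singleton clause (~east), east = 0.
That conflicts with the unit clause (east).
So every satisfying assignment has green = True.

True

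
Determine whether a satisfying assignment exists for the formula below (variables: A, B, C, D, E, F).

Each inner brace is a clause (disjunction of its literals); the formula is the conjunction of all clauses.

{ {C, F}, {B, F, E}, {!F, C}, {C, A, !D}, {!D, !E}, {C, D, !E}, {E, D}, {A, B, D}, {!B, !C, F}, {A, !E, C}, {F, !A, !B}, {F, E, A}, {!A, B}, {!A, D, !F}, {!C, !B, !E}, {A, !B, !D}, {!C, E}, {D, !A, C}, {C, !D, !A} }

No

Case C = true:
The clause (E) is unit, so E = true.
The clause (!D) is unit, so D = false.
The clause (!B) is unit, so B = false.
The clause (A) is unit, so A = true.
Now (!A) is unsatisfied and unit — conflict.
Undo C and try C = false.
The clause (F) is unit, so F = true.
Now (!F) is unsatisfied and unit — conflict.
Neither C = true nor C = false works.
No assignment satisfies every clause.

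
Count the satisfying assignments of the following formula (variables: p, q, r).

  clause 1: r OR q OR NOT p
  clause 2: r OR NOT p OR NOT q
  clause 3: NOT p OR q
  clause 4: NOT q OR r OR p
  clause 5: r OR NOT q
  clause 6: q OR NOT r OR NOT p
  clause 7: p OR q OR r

There are 2^3 = 8 truth assignments over (p, q, r).
Check each against the 7 clauses (columns in the order p, q, r):
  F F F  ✗ fails (p OR q OR r)
  F F T  ✓ satisfies all
  F T F  ✗ fails (NOT q OR r OR p)
  F T T  ✓ satisfies all
  T F F  ✗ fails (r OR q OR NOT p)
  T F T  ✗ fails (NOT p OR q)
  T T F  ✗ fails (r OR NOT p OR NOT q)
  T T T  ✓ satisfies all
3 of the 8 rows are models.

3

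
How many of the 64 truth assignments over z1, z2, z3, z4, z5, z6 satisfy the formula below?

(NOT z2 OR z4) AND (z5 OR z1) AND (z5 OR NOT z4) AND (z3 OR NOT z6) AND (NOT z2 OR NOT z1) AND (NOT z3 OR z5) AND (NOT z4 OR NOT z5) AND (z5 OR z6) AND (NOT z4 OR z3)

6

There are 2^6 = 64 truth assignments over (z1, z2, z3, z4, z5, z6).
Split on z1. With z1 = true, the clauses containing z1 are satisfied and NOT z1 drops from the rest; 3 of the 2^5 = 32 assignments to the other variables satisfy what remains.
With z1 = false, by the same count on the reduced clause set, 3 assignments work.
Total: 3 + 3 = 6.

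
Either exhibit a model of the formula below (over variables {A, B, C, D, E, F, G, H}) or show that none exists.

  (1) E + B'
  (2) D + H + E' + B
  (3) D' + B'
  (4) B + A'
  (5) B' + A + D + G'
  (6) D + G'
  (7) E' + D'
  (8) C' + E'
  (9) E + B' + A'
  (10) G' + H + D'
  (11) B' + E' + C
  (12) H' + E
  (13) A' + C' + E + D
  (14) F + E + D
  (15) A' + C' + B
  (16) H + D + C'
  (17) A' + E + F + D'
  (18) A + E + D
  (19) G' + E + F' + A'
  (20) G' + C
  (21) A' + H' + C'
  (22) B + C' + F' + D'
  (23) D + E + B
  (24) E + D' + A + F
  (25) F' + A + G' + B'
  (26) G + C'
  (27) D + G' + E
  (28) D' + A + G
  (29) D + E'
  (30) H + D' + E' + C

UNSATISFIABLE

Try E = 1.
Unit clause (D') forces D = 0.
Now (D) is unsatisfied and unit — conflict.
That branch fails; take E = 0 instead.
Unit clause (B') forces B = 0.
Unit clause (A') forces A = 0.
Unit clause (H') forces H = 0.
Unit clause (D) forces D = 1.
Unit clause (G') forces G = 0.
Now (G) is unsatisfied and unit — conflict.
Either choice for E ends in contradiction.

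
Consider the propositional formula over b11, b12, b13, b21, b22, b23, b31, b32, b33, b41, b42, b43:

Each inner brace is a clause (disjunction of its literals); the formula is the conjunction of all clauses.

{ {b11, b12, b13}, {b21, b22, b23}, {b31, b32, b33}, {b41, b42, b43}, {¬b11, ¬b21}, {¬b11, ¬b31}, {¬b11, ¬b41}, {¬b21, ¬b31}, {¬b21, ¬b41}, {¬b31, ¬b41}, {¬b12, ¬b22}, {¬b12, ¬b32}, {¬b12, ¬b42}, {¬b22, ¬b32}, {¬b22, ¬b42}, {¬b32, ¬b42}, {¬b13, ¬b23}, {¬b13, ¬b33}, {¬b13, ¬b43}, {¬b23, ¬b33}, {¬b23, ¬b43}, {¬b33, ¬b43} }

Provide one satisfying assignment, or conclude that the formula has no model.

UNSATISFIABLE

Branch on b11: set b11 = False.
Branch on b12: set b12 = True.
Unit clause (¬b22) forces b22 = False.
Unit clause (¬b32) forces b32 = False.
Unit clause (¬b42) forces b42 = False.
Branch on b21: set b21 = True.
Unit clause (¬b31) forces b31 = False.
Unit clause (b33) forces b33 = True.
Unit clause (¬b41) forces b41 = False.
Unit clause (b43) forces b43 = True.
That conflicts with the unit clause (¬b43).
Backtrack on b21: now try b21 = False.
Unit clause (b23) forces b23 = True.
Unit clause (¬b13) forces b13 = False.
Unit clause (¬b33) forces b33 = False.
Unit clause (b31) forces b31 = True.
Unit clause (¬b41) forces b41 = False.
Unit clause (b43) forces b43 = True.
That conflicts with the unit clause (¬b43).
Either choice for b21 ends in contradiction.
Backtrack on b12: now try b12 = False.
Unit clause (b13) forces b13 = True.
Unit clause (¬b23) forces b23 = False.
Unit clause (¬b33) forces b33 = False.
Unit clause (¬b43) forces b43 = False.
Branch on b21: set b21 = True.
Unit clause (¬b31) forces b31 = False.
Unit clause (b32) forces b32 = True.
Unit clause (¬b41) forces b41 = False.
Unit clause (b42) forces b42 = True.
That conflicts with the unit clause (¬b42).
Backtrack on b21: now try b21 = False.
Unit clause (b22) forces b22 = True.
Unit clause (¬b32) forces b32 = False.
Unit clause (b31) forces b31 = True.
Unit clause (¬b41) forces b41 = False.
Unit clause (b42) forces b42 = True.
That conflicts with the unit clause (¬b42).
Either choice for b21 ends in contradiction.
Either choice for b12 ends in contradiction.
Backtrack on b11: now try b11 = True.
Unit clause (¬b21) forces b21 = False.
Unit clause (¬b31) forces b31 = False.
Unit clause (¬b41) forces b41 = False.
Branch on b22: set b22 = True.
Unit clause (¬b12) forces b12 = False.
Unit clause (¬b32) forces b32 = False.
Unit clause (b33) forces b33 = True.
Unit clause (¬b42) forces b42 = False.
Unit clause (b43) forces b43 = True.
That conflicts with the unit clause (¬b43).
Backtrack on b22: now try b22 = False.
Unit clause (b23) forces b23 = True.
Unit clause (¬b13) forces b13 = False.
Unit clause (¬b33) forces b33 = False.
Unit clause (b32) forces b32 = True.
Unit clause (¬b12) forces b12 = False.
Unit clause (¬b42) forces b42 = False.
Unit clause (b43) forces b43 = True.
That conflicts with the unit clause (¬b43).
Either choice for b22 ends in contradiction.
Either choice for b11 ends in contradiction.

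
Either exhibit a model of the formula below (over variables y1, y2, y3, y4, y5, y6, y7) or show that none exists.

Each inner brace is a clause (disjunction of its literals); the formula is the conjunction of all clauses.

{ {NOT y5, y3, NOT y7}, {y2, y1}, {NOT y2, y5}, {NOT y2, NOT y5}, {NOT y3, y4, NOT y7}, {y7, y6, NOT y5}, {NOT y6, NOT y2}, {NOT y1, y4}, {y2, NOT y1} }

Suppose y2 = true.
(y5) alone gives y5 = true.
That conflicts with the unit clause (NOT y5).
That branch fails; take y2 = false instead.
(y1) alone gives y1 = true.
That conflicts with the unit clause (NOT y1).
Either choice for y2 ends in contradiction.

UNSATISFIABLE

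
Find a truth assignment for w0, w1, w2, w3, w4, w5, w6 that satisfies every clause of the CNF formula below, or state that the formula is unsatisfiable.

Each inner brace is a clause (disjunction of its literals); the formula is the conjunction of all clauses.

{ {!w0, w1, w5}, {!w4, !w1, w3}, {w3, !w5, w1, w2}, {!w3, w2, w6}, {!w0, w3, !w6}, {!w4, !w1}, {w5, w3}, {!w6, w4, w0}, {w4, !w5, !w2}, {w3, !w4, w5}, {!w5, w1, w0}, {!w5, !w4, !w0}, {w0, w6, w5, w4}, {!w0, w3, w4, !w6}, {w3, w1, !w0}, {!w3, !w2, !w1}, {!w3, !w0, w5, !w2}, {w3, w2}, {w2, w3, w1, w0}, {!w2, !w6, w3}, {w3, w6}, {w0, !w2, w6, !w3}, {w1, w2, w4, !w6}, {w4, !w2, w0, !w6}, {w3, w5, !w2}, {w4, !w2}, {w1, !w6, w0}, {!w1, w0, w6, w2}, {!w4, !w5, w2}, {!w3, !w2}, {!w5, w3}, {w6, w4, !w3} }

w0=true,  w1=true,  w2=false,  w3=true,  w4=false,  w5=true,  w6=true

Suppose w4 = false.
From the singleton clause (!w2), w2 = false.
From the singleton clause (w3), w3 = true.
From the singleton clause (w6), w6 = true.
From the singleton clause (w0), w0 = true.
From the singleton clause (w1), w1 = true.
No clause remains; w5 is free.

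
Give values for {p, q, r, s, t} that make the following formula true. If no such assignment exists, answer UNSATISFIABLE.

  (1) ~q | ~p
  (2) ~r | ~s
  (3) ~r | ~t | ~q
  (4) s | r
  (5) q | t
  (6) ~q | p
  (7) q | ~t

UNSATISFIABLE

Try q = 0.
From the singleton clause (t), t = 1.
But (~t) is also a unit clause — contradiction.
Undo q and try q = 1.
From the singleton clause (~p), p = 0.
But (p) is also a unit clause — contradiction.
Both values of q lead to a conflict.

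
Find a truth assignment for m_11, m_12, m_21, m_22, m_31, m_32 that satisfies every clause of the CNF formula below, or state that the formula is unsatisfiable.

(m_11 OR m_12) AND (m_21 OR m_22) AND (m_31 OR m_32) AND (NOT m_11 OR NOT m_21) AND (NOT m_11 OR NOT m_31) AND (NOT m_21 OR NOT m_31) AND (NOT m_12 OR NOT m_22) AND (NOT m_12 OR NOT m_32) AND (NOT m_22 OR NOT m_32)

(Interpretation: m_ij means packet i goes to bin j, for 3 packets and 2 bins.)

Try m_11 = true.
From the singleton clause (NOT m_21), m_21 = false.
From the singleton clause (m_22), m_22 = true.
From the singleton clause (NOT m_31), m_31 = false.
From the singleton clause (m_32), m_32 = true.
But (NOT m_32) is also a unit clause — contradiction.
That branch fails; take m_11 = false instead.
From the singleton clause (m_12), m_12 = true.
From the singleton clause (NOT m_22), m_22 = false.
From the singleton clause (m_21), m_21 = true.
From the singleton clause (NOT m_31), m_31 = false.
From the singleton clause (m_32), m_32 = true.
But (NOT m_32) is also a unit clause — contradiction.
Both values of m_11 lead to a conflict.

UNSATISFIABLE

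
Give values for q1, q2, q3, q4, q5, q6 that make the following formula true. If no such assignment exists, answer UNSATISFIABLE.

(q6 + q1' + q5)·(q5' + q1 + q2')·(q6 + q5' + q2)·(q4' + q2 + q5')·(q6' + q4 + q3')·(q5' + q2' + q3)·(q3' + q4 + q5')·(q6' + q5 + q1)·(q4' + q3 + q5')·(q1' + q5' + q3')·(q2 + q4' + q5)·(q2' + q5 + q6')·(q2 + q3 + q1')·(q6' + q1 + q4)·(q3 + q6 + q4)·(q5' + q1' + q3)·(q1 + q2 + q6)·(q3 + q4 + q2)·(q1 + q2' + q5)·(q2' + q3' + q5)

UNSATISFIABLE

Case q6 = 1:
Case q4 = 1:
Case q2 = 1:
From the singleton clause (q5), q5 = 1.
From the singleton clause (q1), q1 = 1.
From the singleton clause (q3), q3 = 1.
That conflicts with the unit clause (q3').
So q2 must be the other value — set q2 = 0.
From the singleton clause (q5'), q5 = 0.
That conflicts with the unit clause (q5).
Both values of q2 lead to a conflict.
So q4 must be the other value — set q4 = 0.
From the singleton clause (q3'), q3 = 0.
From the singleton clause (q1), q1 = 1.
From the singleton clause (q2), q2 = 1.
From the singleton clause (q5'), q5 = 0.
That conflicts with the unit clause (q5).
Both values of q4 lead to a conflict.
So q6 must be the other value — set q6 = 0.
Case q1 = 0:
From the singleton clause (q2), q2 = 1.
From the singleton clause (q5'), q5 = 0.
That conflicts with the unit clause (q5).
So q1 must be the other value — set q1 = 1.
From the singleton clause (q5), q5 = 1.
From the singleton clause (q2), q2 = 1.
From the singleton clause (q3), q3 = 1.
That conflicts with the unit clause (q3').
Both values of q1 lead to a conflict.
Both values of q6 lead to a conflict.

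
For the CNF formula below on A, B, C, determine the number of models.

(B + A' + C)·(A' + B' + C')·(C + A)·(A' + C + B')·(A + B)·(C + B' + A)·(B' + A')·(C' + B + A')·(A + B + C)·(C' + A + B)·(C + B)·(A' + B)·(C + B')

There are 2^3 = 8 truth assignments over (A, B, C).
Check each against the 13 clauses (columns in the order A, B, C):
  F F F  ✗ fails (C + A)
  F F T  ✗ fails (A + B)
  F T F  ✗ fails (C + A)
  F T T  ✓ satisfies all
  T F F  ✗ fails (B + A' + C)
  T F T  ✗ fails (C' + B + A')
  T T F  ✗ fails (A' + C + B')
  T T T  ✗ fails (A' + B' + C')
1 of the 8 rows is a model.

1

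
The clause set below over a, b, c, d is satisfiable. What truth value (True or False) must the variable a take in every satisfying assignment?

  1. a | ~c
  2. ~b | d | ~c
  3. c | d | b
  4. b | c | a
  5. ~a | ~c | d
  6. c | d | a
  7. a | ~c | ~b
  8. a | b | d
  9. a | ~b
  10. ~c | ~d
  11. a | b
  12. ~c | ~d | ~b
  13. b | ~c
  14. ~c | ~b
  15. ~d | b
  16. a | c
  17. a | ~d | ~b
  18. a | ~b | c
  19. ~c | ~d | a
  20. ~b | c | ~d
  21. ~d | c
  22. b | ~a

Suppose a = 0.
(~c) alone gives c = 0.
That conflicts with the unit clause (c).
So every satisfying assignment has a = True.

True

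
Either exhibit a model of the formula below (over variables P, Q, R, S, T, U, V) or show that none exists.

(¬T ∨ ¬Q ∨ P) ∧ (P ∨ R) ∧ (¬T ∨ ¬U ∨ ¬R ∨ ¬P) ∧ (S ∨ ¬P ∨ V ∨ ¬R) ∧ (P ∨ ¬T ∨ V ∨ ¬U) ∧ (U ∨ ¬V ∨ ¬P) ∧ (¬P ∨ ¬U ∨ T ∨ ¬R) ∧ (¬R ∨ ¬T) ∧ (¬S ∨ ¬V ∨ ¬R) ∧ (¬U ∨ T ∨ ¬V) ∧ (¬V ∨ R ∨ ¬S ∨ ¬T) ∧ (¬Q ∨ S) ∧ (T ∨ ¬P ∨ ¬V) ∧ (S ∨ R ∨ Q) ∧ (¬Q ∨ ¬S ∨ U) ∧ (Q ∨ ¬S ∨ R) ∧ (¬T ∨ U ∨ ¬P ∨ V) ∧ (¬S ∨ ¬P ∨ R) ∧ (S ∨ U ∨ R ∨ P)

Case P = True:
Case U = False:
(¬V) alone gives V = False.
(¬T) alone gives T = False.
Case S = True:
(¬Q) alone gives Q = False.
(R) alone gives R = True.
All clauses are satisfied.

P=True,  Q=False,  R=True,  S=True,  T=False,  U=False,  V=False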